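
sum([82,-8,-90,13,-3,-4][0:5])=-6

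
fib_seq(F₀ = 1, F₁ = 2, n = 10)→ [1, 2, 3, 5, 8, 13, 21, 34, 55, 89]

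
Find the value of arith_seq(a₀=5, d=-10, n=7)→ [5, -5, -15, -25, -35, -45, -55]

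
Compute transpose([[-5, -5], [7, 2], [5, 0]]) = [[-5, 7, 5], [-5, 2, 0]]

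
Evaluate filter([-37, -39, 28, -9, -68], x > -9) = [28]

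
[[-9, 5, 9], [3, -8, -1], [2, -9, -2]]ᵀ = [[-9, 3, 2], [5, -8, -9], [9, -1, -2]]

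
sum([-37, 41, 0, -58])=(-37) + 41 + 0 + (-58)
= -54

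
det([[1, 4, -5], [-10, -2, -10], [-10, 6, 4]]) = 1012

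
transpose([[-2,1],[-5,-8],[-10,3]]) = [[-2, -5, -10], [1, -8, 3]]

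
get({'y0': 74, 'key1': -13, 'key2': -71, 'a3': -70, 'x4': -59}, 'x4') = -59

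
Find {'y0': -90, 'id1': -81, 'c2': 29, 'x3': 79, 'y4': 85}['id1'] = -81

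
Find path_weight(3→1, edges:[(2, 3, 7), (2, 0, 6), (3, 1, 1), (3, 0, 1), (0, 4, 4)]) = w(3→1)=1
= 1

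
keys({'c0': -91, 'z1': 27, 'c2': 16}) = ['c0', 'z1', 'c2']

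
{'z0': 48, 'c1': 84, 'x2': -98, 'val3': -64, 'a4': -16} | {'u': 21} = {'z0': 48, 'c1': 84, 'x2': -98, 'val3': -64, 'a4': -16, 'u': 21}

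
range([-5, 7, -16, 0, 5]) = 23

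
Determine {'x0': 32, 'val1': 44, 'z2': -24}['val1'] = 44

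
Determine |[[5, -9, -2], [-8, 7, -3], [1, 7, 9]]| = -75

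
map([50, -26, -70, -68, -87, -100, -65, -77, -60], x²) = (50)²=2500, (-26)²=676, (-70)²=4900, (-68)²=4624, (-87)²=7569, (-100)²=10000, (-65)²=4225, (-77)²=5929, (-60)²=3600
= [2500, 676, 4900, 4624, 7569, 10000, 4225, 5929, 3600]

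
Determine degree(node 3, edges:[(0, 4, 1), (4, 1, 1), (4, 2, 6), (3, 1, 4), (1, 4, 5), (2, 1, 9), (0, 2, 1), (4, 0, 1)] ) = incident: (3,1)
= 1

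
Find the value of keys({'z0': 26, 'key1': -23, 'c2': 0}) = ['z0', 'key1', 'c2']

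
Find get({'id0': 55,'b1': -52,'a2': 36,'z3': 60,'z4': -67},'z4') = -67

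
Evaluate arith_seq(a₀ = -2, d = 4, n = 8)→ [-2, 2, 6, 10, 14, 18, 22, 26]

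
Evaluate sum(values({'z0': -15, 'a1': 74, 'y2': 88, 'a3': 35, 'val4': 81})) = 263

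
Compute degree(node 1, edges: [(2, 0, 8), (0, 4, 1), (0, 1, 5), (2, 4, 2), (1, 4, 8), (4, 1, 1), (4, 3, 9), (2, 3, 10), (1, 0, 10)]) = 4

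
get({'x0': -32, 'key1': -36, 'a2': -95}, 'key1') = -36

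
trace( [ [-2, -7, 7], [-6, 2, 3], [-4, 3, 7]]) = 7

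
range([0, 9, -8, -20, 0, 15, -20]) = 35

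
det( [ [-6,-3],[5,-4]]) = 39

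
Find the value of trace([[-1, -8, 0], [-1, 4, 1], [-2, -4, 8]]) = diagonal: (-1) + 4 + 8
= 11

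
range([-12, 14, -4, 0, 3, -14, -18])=32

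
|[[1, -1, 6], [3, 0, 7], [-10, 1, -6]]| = 63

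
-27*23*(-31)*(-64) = -1232064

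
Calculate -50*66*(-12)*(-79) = -3128400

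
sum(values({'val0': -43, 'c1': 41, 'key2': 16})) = 14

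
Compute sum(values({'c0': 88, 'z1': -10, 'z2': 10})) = 88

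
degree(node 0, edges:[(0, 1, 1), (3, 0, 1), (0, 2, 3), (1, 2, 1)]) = 3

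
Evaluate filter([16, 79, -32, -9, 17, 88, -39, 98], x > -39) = keep x where x > -39: 16✓, 79✓, -32✓, -9✓, 17✓, 88✓, -39✗, 98✓
= [16, 79, -32, -9, 17, 88, 98]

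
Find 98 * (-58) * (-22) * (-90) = -11254320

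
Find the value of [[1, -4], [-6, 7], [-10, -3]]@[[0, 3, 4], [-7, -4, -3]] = C[0][0] = (1)*(0) + (-4)*(-7) = 28
C[0][1] = (1)*(3) + (-4)*(-4) = 19
C[0][2] = (1)*(4) + (-4)*(-3) = 16
C[1][0] = (-6)*(0) + (7)*(-7) = -49
C[1][1] = (-6)*(3) + (7)*(-4) = -46
C[1][2] = (-6)*(4) + (7)*(-3) = -45
... (3 more cells)
= [[28, 19, 16], [-49, -46, -45], [21, -18, -31]]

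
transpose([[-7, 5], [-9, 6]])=[[-7, -9], [5, 6]]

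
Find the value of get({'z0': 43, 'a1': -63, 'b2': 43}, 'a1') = -63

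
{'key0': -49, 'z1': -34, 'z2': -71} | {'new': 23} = {'key0': -49, 'z1': -34, 'z2': -71, 'new': 23}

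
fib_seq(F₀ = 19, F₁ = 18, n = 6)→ F_2 = F_1 + F_0 = 37
F_3 = F_2 + F_1 = 55
F_4 = F_3 + F_2 = 92
...
= [19, 18, 37, 55, 92, 147]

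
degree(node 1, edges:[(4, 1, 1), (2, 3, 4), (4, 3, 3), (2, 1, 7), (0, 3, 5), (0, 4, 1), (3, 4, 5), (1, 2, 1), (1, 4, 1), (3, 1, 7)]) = incident: (4,1), (2,1), (1,2), (1,4), (3,1)
= 5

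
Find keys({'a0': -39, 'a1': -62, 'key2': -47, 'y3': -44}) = ['a0', 'a1', 'key2', 'y3']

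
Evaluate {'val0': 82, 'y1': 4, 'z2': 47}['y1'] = 4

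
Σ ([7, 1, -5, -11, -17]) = -25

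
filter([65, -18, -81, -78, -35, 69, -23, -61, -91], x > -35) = keep x where x > -35: 65✓, -18✓, -81✗, -78✗, -35✗, 69✓, -23✓, -61✗, -91✗
= [65, -18, 69, -23]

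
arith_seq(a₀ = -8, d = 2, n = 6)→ a_0 = -8 + 0*2 = -8
a_1 = -8 + 1*2 = -6
a_2 = -8 + 2*2 = -4
...
= [-8, -6, -4, -2, 0, 2]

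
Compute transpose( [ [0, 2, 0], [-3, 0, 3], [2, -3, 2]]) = [[0, -3, 2], [2, 0, -3], [0, 3, 2]]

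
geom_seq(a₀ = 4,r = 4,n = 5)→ [4, 16, 64, 256, 1024]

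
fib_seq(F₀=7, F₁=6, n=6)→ F_2 = F_1 + F_0 = 13
F_3 = F_2 + F_1 = 19
F_4 = F_3 + F_2 = 32
...
= [7, 6, 13, 19, 32, 51]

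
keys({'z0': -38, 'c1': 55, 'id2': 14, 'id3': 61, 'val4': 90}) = ['z0', 'c1', 'id2', 'id3', 'val4']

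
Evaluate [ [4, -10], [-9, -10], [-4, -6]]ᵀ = [[4, -9, -4], [-10, -10, -6]]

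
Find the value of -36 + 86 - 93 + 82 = 39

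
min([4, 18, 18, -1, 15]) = -1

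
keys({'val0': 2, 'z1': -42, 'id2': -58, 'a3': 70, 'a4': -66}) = ['val0', 'z1', 'id2', 'a3', 'a4']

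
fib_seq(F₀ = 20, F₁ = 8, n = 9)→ F_2 = F_1 + F_0 = 28
F_3 = F_2 + F_1 = 36
F_4 = F_3 + F_2 = 64
...
= [20, 8, 28, 36, 64, 100, 164, 264, 428]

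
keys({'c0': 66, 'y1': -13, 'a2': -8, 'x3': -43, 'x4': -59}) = ['c0', 'y1', 'a2', 'x3', 'x4']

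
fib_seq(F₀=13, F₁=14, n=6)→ F_2 = F_1 + F_0 = 27
F_3 = F_2 + F_1 = 41
F_4 = F_3 + F_2 = 68
...
= [13, 14, 27, 41, 68, 109]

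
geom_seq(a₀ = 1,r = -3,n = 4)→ [1, -3, 9, -27]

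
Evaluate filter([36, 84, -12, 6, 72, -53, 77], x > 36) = keep x where x > 36: 36✗, 84✓, -12✗, 6✗, 72✓, -53✗, 77✓
= [84, 72, 77]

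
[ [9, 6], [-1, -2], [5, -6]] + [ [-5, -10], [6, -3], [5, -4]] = [[4, -4], [5, -5], [10, -10]]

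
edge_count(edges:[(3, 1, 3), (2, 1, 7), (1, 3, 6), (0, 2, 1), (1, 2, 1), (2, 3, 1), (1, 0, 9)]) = 7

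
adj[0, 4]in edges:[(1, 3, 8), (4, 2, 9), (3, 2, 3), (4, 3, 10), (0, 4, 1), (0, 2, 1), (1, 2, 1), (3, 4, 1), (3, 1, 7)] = 1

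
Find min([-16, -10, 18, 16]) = -16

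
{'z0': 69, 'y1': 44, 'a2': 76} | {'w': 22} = {'z0': 69, 'y1': 44, 'a2': 76, 'w': 22}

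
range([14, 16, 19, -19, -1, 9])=38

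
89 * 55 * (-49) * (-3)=719565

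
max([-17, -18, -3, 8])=8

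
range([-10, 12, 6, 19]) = 29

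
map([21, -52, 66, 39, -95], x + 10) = [31, -42, 76, 49, -85]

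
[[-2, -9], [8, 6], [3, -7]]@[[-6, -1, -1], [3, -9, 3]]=C[0][0] = (-2)*(-6) + (-9)*(3) = -15
C[0][1] = (-2)*(-1) + (-9)*(-9) = 83
C[0][2] = (-2)*(-1) + (-9)*(3) = -25
C[1][0] = (8)*(-6) + (6)*(3) = -30
C[1][1] = (8)*(-1) + (6)*(-9) = -62
C[1][2] = (8)*(-1) + (6)*(3) = 10
... (3 more cells)
= [[-15, 83, -25], [-30, -62, 10], [-39, 60, -24]]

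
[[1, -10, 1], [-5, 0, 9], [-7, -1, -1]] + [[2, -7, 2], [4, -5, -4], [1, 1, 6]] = [[3, -17, 3], [-1, -5, 5], [-6, 0, 5]]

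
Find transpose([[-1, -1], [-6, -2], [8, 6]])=[[-1, -6, 8], [-1, -2, 6]]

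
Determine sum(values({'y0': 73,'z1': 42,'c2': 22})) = 137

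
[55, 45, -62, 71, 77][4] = 77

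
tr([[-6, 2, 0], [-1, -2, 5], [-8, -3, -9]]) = -17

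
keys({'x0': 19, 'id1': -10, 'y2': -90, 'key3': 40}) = ['x0', 'id1', 'y2', 'key3']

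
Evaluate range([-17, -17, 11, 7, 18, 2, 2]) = 35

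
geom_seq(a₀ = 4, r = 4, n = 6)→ a_0 = 4*4^0 = 4
a_1 = 4*4^1 = 16
a_2 = 4*4^2 = 64
...
= [4, 16, 64, 256, 1024, 4096]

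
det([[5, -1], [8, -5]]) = -17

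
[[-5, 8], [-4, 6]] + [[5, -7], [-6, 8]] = [[0, 1], [-10, 14]]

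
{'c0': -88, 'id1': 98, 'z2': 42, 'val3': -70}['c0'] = -88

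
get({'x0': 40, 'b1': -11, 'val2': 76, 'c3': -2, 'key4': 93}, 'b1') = -11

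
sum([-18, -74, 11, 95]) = 14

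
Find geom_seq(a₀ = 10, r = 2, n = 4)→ a_0 = 10*2^0 = 10
a_1 = 10*2^1 = 20
a_2 = 10*2^2 = 40
...
= [10, 20, 40, 80]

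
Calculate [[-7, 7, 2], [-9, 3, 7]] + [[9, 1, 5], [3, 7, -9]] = [[2, 8, 7], [-6, 10, -2]]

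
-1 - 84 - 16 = -101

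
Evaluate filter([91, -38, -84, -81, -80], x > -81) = [91, -38, -80]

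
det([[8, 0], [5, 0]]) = (8)*(0) - (0)*(5)
= 0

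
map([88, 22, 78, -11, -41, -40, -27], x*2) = 88*2=176, 22*2=44, 78*2=156, -11*2=-22, -41*2=-82, -40*2=-80, -27*2=-54
= [176, 44, 156, -22, -82, -80, -54]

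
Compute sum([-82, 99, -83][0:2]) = slice → [-82, 99]
(-82) + 99
= 17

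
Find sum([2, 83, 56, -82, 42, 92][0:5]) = slice → [2, 83, 56, -82, 42]
2 + 83 + 56 + (-82) + 42
= 101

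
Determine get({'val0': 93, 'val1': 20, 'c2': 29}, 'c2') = 29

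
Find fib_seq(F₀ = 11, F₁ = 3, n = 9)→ [11, 3, 14, 17, 31, 48, 79, 127, 206]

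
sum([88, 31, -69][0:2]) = slice → [88, 31]
88 + 31
= 119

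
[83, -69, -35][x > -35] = [83]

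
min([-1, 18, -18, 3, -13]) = -18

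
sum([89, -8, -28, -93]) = 89 + (-8) + (-28) + (-93)
= -40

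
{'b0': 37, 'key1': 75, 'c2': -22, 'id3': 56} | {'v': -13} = {'b0': 37, 'key1': 75, 'c2': -22, 'id3': 56, 'v': -13}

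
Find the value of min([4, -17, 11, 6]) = -17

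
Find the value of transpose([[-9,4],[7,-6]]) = [[-9, 7], [4, -6]]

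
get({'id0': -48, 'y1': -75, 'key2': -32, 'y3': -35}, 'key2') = -32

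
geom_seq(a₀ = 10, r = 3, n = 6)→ [10, 30, 90, 270, 810, 2430]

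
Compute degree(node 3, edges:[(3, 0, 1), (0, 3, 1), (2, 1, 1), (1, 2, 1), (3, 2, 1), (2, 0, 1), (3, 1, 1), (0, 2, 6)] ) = incident: (3,0), (0,3), (3,2), (3,1)
= 4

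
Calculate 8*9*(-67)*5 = -24120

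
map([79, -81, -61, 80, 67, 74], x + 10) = [89, -71, -51, 90, 77, 84]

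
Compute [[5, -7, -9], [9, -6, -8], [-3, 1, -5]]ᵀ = [[5, 9, -3], [-7, -6, 1], [-9, -8, -5]]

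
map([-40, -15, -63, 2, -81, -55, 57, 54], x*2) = [-80, -30, -126, 4, -162, -110, 114, 108]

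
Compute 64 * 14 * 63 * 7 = 395136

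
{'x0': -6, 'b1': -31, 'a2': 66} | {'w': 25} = {'x0': -6, 'b1': -31, 'a2': 66, 'w': 25}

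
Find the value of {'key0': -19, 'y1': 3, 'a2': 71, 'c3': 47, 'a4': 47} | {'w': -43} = {'key0': -19, 'y1': 3, 'a2': 71, 'c3': 47, 'a4': 47, 'w': -43}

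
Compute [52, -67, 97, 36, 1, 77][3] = 36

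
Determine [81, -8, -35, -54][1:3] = [-8, -35]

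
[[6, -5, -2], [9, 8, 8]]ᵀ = [[6, 9], [-5, 8], [-2, 8]]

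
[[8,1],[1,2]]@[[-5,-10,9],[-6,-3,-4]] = [[-46, -83, 68], [-17, -16, 1]]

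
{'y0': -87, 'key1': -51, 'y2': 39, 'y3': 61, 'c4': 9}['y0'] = -87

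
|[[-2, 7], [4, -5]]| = (-2)*(-5) - (7)*(4)
= -18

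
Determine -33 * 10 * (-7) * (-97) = -224070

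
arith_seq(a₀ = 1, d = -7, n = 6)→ a_0 = 1 + 0*-7 = 1
a_1 = 1 + 1*-7 = -6
a_2 = 1 + 2*-7 = -13
...
= [1, -6, -13, -20, -27, -34]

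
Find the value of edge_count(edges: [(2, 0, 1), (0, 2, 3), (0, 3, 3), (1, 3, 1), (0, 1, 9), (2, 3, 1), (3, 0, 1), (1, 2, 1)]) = 8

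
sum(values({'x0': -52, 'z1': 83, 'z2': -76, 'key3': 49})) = 4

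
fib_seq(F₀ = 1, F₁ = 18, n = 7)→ F_2 = F_1 + F_0 = 19
F_3 = F_2 + F_1 = 37
F_4 = F_3 + F_2 = 56
...
= [1, 18, 19, 37, 56, 93, 149]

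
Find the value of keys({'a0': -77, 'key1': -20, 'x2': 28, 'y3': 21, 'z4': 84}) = ['a0', 'key1', 'x2', 'y3', 'z4']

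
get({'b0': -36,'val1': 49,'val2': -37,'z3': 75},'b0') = -36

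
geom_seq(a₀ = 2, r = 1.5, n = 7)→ [2.0, 3.0, 4.5, 6.75, 10.125, 15.1875, 22.78125]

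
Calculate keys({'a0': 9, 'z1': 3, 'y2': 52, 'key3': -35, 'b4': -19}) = ['a0', 'z1', 'y2', 'key3', 'b4']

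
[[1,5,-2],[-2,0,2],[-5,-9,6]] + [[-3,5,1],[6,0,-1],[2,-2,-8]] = [[-2, 10, -1], [4, 0, 1], [-3, -11, -2]]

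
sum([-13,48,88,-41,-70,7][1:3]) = 136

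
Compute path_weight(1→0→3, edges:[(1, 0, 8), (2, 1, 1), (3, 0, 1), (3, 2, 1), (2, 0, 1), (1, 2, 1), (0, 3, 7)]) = 15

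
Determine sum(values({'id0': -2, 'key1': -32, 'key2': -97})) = -131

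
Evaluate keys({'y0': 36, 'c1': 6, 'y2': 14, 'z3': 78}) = ['y0', 'c1', 'y2', 'z3']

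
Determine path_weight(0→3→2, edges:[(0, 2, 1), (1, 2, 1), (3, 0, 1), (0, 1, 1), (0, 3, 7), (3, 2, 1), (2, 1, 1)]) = 8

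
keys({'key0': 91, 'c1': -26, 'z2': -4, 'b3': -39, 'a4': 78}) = ['key0', 'c1', 'z2', 'b3', 'a4']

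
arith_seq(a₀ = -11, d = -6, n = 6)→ a_0 = -11 + 0*-6 = -11
a_1 = -11 + 1*-6 = -17
a_2 = -11 + 2*-6 = -23
...
= [-11, -17, -23, -29, -35, -41]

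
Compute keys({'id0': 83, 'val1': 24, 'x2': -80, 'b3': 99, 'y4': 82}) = ['id0', 'val1', 'x2', 'b3', 'y4']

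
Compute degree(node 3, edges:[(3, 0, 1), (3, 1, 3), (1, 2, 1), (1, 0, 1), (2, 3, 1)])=3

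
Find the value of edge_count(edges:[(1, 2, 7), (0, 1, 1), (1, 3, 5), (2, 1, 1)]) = 4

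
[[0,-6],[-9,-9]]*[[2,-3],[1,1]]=[[-6, -6], [-27, 18]]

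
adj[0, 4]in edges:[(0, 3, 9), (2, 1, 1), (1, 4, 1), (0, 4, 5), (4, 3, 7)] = 5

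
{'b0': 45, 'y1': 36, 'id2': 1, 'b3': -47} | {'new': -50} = {'b0': 45, 'y1': 36, 'id2': 1, 'b3': -47, 'new': -50}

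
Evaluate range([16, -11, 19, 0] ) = 30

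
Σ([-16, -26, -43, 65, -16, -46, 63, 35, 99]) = 115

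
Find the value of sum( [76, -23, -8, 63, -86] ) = 76 + (-23) + (-8) + 63 + (-86)
= 22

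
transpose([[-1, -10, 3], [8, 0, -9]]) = [[-1, 8], [-10, 0], [3, -9]]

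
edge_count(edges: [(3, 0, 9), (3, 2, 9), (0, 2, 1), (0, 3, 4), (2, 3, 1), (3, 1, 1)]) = 6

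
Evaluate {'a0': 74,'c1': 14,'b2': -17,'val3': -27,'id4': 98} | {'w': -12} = {'a0': 74, 'c1': 14, 'b2': -17, 'val3': -27, 'id4': 98, 'w': -12}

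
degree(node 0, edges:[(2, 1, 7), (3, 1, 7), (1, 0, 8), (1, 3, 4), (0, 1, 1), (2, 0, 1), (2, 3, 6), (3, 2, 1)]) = incident: (1,0), (0,1), (2,0)
= 3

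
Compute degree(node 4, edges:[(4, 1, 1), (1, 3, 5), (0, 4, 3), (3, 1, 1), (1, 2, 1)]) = incident: (4,1), (0,4)
= 2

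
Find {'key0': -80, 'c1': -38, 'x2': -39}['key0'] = -80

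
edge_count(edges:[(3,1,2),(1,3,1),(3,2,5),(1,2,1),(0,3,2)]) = 5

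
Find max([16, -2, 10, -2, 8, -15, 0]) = 16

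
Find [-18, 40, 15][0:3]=[-18, 40, 15]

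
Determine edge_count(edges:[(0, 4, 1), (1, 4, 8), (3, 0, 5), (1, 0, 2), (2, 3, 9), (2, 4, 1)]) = 6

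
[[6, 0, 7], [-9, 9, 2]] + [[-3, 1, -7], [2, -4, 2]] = [[3, 1, 0], [-7, 5, 4]]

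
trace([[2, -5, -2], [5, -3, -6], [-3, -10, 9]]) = diagonal: 2 + (-3) + 9
= 8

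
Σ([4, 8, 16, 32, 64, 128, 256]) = 4 + 8 + 16 + 32 + 64 + 128 + 256
= 508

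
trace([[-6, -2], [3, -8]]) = diagonal: (-6) + (-8)
= -14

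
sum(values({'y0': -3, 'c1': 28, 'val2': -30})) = (-3) + 28 + (-30)
= -5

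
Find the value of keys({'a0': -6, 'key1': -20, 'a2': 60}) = ['a0', 'key1', 'a2']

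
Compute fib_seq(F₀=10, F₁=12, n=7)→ F_2 = F_1 + F_0 = 22
F_3 = F_2 + F_1 = 34
F_4 = F_3 + F_2 = 56
...
= [10, 12, 22, 34, 56, 90, 146]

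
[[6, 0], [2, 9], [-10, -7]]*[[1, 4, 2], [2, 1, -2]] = [[6, 24, 12], [20, 17, -14], [-24, -47, -6]]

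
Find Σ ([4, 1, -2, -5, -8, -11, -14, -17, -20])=4 + 1 + (-2) + (-5) + (-8) + (-11) + (-14) + (-17) + (-20)
= -72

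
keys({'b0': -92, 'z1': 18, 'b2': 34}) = ['b0', 'z1', 'b2']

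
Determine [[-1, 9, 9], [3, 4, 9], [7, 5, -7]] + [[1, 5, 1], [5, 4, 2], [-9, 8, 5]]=[[0, 14, 10], [8, 8, 11], [-2, 13, -2]]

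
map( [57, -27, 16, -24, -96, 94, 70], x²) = [3249, 729, 256, 576, 9216, 8836, 4900]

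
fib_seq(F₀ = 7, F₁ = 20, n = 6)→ [7, 20, 27, 47, 74, 121]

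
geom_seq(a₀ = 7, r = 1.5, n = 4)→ [7.0, 10.5, 15.75, 23.625]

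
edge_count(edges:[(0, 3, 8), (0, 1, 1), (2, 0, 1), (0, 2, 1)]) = 4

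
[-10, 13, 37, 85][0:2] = [-10, 13]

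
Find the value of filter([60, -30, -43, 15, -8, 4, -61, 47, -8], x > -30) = [60, 15, -8, 4, 47, -8]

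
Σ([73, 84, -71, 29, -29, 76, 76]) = 73 + 84 + (-71) + 29 + (-29) + 76 + 76
= 238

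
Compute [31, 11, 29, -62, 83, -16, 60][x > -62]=keep x where x > -62: 31✓, 11✓, 29✓, -62✗, 83✓, -16✓, 60✓
= [31, 11, 29, 83, -16, 60]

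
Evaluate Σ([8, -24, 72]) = 56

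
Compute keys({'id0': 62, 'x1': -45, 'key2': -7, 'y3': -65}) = ['id0', 'x1', 'key2', 'y3']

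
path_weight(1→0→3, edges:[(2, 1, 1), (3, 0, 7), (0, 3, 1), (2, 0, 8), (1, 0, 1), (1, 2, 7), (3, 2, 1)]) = 2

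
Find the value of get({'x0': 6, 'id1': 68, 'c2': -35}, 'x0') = 6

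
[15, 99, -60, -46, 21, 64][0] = 15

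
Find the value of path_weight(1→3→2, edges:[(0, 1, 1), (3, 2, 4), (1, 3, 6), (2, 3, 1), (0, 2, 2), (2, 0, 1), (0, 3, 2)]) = w(1→3)=6 + w(3→2)=4
= 10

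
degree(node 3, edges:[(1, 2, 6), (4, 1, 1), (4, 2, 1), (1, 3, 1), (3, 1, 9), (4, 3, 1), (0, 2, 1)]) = incident: (1,3), (3,1), (4,3)
= 3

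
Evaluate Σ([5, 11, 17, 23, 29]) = 5 + 11 + 17 + 23 + 29
= 85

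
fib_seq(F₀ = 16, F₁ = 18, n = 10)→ F_2 = F_1 + F_0 = 34
F_3 = F_2 + F_1 = 52
F_4 = F_3 + F_2 = 86
...
= [16, 18, 34, 52, 86, 138, 224, 362, 586, 948]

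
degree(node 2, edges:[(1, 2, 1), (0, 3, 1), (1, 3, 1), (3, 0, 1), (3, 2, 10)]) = 2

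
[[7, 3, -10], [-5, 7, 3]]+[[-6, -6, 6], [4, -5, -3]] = [[1, -3, -4], [-1, 2, 0]]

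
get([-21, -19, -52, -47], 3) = -47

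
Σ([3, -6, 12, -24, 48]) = 33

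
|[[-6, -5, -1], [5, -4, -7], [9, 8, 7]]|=246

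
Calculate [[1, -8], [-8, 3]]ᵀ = [[1, -8], [-8, 3]]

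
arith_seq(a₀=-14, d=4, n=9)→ a_0 = -14 + 0*4 = -14
a_1 = -14 + 1*4 = -10
a_2 = -14 + 2*4 = -6
...
= [-14, -10, -6, -2, 2, 6, 10, 14, 18]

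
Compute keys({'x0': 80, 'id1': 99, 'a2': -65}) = ['x0', 'id1', 'a2']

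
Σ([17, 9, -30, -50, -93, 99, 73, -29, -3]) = 17 + 9 + (-30) + (-50) + (-93) + 99 + 73 + (-29) + (-3)
= -7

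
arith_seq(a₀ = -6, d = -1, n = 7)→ [-6, -7, -8, -9, -10, -11, -12]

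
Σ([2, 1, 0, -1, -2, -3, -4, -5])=-12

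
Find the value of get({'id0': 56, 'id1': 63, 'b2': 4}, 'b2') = 4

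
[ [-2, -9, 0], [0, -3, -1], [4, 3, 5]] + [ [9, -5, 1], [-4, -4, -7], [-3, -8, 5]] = [[7, -14, 1], [-4, -7, -8], [1, -5, 10]]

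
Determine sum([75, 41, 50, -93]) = 75 + 41 + 50 + (-93)
= 73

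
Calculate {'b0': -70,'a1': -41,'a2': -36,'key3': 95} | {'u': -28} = {'b0': -70, 'a1': -41, 'a2': -36, 'key3': 95, 'u': -28}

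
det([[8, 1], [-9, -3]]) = (8)*(-3) - (1)*(-9)
= -15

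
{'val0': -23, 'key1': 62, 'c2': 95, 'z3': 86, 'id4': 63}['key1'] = 62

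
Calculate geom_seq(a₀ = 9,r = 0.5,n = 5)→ a_0 = 9*0.5^0 = 9.0
a_1 = 9*0.5^1 = 4.5
a_2 = 9*0.5^2 = 2.25
...
= [9.0, 4.5, 2.25, 1.125, 0.5625]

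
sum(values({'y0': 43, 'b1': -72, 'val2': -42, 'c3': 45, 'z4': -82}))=-108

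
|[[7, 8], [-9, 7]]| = (7)*(7) - (8)*(-9)
= 121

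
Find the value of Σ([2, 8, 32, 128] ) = 2 + 8 + 32 + 128
= 170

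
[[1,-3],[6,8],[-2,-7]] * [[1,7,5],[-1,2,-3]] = C[0][0] = (1)*(1) + (-3)*(-1) = 4
C[0][1] = (1)*(7) + (-3)*(2) = 1
C[0][2] = (1)*(5) + (-3)*(-3) = 14
C[1][0] = (6)*(1) + (8)*(-1) = -2
C[1][1] = (6)*(7) + (8)*(2) = 58
C[1][2] = (6)*(5) + (8)*(-3) = 6
... (3 more cells)
= [[4, 1, 14], [-2, 58, 6], [5, -28, 11]]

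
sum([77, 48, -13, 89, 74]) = 77 + 48 + (-13) + 89 + 74
= 275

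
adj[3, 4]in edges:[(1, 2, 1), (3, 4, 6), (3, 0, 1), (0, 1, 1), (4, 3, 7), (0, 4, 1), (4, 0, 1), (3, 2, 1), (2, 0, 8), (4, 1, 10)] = 6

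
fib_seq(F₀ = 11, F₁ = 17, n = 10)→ [11, 17, 28, 45, 73, 118, 191, 309, 500, 809]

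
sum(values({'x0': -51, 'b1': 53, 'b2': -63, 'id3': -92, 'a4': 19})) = (-51) + 53 + (-63) + (-92) + 19
= -134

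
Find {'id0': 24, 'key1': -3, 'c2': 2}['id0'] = 24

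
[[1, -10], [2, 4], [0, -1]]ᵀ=[[1, 2, 0], [-10, 4, -1]]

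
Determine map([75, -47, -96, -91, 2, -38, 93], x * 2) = [150, -94, -192, -182, 4, -76, 186]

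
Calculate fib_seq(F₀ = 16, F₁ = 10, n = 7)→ F_2 = F_1 + F_0 = 26
F_3 = F_2 + F_1 = 36
F_4 = F_3 + F_2 = 62
...
= [16, 10, 26, 36, 62, 98, 160]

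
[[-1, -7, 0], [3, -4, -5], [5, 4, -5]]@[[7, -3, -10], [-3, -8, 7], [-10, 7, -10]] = C[0][0] = (-1)*(7) + (-7)*(-3) + (0)*(-10) = 14
C[0][1] = (-1)*(-3) + (-7)*(-8) + (0)*(7) = 59
C[0][2] = (-1)*(-10) + (-7)*(7) + (0)*(-10) = -39
C[1][0] = (3)*(7) + (-4)*(-3) + (-5)*(-10) = 83
C[1][1] = (3)*(-3) + (-4)*(-8) + (-5)*(7) = -12
C[1][2] = (3)*(-10) + (-4)*(7) + (-5)*(-10) = -8
... (3 more cells)
= [[14, 59, -39], [83, -12, -8], [73, -82, 28]]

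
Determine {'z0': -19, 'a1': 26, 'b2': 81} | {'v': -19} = {'z0': -19, 'a1': 26, 'b2': 81, 'v': -19}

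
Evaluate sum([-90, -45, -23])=(-90) + (-45) + (-23)
= -158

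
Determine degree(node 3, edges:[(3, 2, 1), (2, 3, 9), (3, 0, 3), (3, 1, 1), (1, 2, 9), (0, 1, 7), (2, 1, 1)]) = 4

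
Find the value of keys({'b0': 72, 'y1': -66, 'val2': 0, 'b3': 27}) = ['b0', 'y1', 'val2', 'b3']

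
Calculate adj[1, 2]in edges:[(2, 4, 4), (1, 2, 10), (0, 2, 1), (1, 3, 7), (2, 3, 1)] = 10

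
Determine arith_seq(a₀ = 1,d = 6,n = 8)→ [1, 7, 13, 19, 25, 31, 37, 43]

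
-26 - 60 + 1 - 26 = -111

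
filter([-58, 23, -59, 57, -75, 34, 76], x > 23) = keep x where x > 23: -58✗, 23✗, -59✗, 57✓, -75✗, 34✓, 76✓
= [57, 34, 76]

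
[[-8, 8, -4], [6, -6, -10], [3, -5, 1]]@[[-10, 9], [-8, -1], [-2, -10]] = C[0][0] = (-8)*(-10) + (8)*(-8) + (-4)*(-2) = 24
C[0][1] = (-8)*(9) + (8)*(-1) + (-4)*(-10) = -40
C[1][0] = (6)*(-10) + (-6)*(-8) + (-10)*(-2) = 8
C[1][1] = (6)*(9) + (-6)*(-1) + (-10)*(-10) = 160
C[2][0] = (3)*(-10) + (-5)*(-8) + (1)*(-2) = 8
C[2][1] = (3)*(9) + (-5)*(-1) + (1)*(-10) = 22
= [[24, -40], [8, 160], [8, 22]]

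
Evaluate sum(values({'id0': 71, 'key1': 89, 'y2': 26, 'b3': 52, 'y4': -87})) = 71 + 89 + 26 + 52 + (-87)
= 151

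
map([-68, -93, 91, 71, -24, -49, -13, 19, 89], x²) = (-68)²=4624, (-93)²=8649, (91)²=8281, (71)²=5041, (-24)²=576, (-49)²=2401, (-13)²=169, (19)²=361, (89)²=7921
= [4624, 8649, 8281, 5041, 576, 2401, 169, 361, 7921]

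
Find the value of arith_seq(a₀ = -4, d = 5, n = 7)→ [-4, 1, 6, 11, 16, 21, 26]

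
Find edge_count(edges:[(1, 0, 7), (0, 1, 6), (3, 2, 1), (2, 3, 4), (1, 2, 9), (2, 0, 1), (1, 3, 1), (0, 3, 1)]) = 8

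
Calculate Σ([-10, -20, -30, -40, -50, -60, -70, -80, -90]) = (-10) + (-20) + (-30) + (-40) + (-50) + (-60) + (-70) + (-80) + (-90)
= -450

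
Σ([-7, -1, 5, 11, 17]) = 25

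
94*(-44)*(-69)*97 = 27682248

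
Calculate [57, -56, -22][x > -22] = keep x where x > -22: 57✓, -56✗, -22✗
= [57]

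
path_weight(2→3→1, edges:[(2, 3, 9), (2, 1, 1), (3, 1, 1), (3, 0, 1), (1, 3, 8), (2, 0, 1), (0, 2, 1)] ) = 10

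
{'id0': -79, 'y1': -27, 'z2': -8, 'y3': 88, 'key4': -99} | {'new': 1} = {'id0': -79, 'y1': -27, 'z2': -8, 'y3': 88, 'key4': -99, 'new': 1}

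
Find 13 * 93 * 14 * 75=1269450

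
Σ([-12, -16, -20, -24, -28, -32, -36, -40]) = (-12) + (-16) + (-20) + (-24) + (-28) + (-32) + (-36) + (-40)
= -208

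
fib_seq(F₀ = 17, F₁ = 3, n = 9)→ F_2 = F_1 + F_0 = 20
F_3 = F_2 + F_1 = 23
F_4 = F_3 + F_2 = 43
...
= [17, 3, 20, 23, 43, 66, 109, 175, 284]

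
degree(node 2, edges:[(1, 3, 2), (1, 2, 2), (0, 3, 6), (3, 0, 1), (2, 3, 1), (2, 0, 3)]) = 3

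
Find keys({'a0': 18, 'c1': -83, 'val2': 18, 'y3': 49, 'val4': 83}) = ['a0', 'c1', 'val2', 'y3', 'val4']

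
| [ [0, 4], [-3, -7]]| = 12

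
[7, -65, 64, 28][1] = -65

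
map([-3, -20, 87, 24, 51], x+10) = -3+10=7, -20+10=-10, 87+10=97, 24+10=34, 51+10=61
= [7, -10, 97, 34, 61]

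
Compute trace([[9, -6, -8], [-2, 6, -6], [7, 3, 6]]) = diagonal: 9 + 6 + 6
= 21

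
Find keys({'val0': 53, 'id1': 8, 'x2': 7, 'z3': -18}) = ['val0', 'id1', 'x2', 'z3']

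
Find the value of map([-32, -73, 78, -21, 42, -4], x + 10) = [-22, -63, 88, -11, 52, 6]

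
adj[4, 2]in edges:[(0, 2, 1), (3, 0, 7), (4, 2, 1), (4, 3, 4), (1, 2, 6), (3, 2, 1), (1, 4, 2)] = 1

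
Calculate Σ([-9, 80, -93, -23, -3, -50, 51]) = (-9) + 80 + (-93) + (-23) + (-3) + (-50) + 51
= -47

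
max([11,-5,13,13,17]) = 17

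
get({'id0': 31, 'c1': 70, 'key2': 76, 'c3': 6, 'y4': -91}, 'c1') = 70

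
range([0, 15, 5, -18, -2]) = 33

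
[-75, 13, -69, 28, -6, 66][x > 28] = [66]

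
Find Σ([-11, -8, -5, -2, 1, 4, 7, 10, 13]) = 9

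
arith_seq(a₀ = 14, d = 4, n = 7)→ [14, 18, 22, 26, 30, 34, 38]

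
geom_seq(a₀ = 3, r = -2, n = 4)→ [3, -6, 12, -24]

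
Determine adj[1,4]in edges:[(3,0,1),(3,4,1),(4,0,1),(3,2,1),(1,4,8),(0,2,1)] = 8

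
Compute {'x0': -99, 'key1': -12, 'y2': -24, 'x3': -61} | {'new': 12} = {'x0': -99, 'key1': -12, 'y2': -24, 'x3': -61, 'new': 12}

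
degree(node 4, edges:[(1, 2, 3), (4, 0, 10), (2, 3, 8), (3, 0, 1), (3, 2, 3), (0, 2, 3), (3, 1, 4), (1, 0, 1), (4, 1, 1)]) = 2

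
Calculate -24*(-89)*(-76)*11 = -1785696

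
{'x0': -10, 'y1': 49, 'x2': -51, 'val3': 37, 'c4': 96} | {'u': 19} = {'x0': -10, 'y1': 49, 'x2': -51, 'val3': 37, 'c4': 96, 'u': 19}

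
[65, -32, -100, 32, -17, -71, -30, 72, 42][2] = -100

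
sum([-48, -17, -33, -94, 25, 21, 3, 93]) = (-48) + (-17) + (-33) + (-94) + 25 + 21 + 3 + 93
= -50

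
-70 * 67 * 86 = -403340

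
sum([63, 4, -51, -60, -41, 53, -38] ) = 63 + 4 + (-51) + (-60) + (-41) + 53 + (-38)
= -70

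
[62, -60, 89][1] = -60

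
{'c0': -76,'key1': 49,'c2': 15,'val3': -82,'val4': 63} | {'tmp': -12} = {'c0': -76, 'key1': 49, 'c2': 15, 'val3': -82, 'val4': 63, 'tmp': -12}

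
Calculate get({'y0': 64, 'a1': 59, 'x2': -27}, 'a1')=59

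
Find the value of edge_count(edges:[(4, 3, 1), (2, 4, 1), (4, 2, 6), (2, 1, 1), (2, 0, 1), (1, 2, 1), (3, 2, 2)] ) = 7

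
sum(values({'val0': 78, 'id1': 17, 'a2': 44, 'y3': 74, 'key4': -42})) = 171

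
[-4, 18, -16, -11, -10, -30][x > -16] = keep x where x > -16: -4✓, 18✓, -16✗, -11✓, -10✓, -30✗
= [-4, 18, -11, -10]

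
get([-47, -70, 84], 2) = 84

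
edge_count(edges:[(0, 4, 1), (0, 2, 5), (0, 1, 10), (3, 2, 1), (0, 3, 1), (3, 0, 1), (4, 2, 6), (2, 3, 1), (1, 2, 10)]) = 9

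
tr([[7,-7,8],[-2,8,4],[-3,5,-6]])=diagonal: 7 + 8 + (-6)
= 9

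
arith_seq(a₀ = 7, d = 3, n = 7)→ a_0 = 7 + 0*3 = 7
a_1 = 7 + 1*3 = 10
a_2 = 7 + 2*3 = 13
...
= [7, 10, 13, 16, 19, 22, 25]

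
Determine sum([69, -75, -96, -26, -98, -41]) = -267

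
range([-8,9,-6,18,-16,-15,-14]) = 34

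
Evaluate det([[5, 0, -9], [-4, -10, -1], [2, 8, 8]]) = (1)*(5)*det([[-10, -1], [8, 8]]) + (-1)*(0)*det([[-4, -1], [2, 8]]) + (1)*(-9)*det([[-4, -10], [2, 8]])
= -360 + 0 + 108
= -252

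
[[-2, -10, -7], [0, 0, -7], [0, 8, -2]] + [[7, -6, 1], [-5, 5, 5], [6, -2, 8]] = [[5, -16, -6], [-5, 5, -2], [6, 6, 6]]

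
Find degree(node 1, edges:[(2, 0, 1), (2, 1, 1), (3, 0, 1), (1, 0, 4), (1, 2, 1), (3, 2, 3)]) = incident: (2,1), (1,0), (1,2)
= 3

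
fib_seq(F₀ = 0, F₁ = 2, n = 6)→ [0, 2, 2, 4, 6, 10]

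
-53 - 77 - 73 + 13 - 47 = -237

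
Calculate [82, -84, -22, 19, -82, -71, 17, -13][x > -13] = keep x where x > -13: 82✓, -84✗, -22✗, 19✓, -82✗, -71✗, 17✓, -13✗
= [82, 19, 17]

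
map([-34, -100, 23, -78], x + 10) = -34+10=-24, -100+10=-90, 23+10=33, -78+10=-68
= [-24, -90, 33, -68]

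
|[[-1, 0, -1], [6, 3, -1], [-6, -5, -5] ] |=(1)*(-1)*det([[3, -1], [-5, -5]]) + (-1)*(0)*det([[6, -1], [-6, -5]]) + (1)*(-1)*det([[6, 3], [-6, -5]])
= 20 + 0 + 12
= 32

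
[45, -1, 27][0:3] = [45, -1, 27]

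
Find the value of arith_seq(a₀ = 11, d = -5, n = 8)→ a_0 = 11 + 0*-5 = 11
a_1 = 11 + 1*-5 = 6
a_2 = 11 + 2*-5 = 1
...
= [11, 6, 1, -4, -9, -14, -19, -24]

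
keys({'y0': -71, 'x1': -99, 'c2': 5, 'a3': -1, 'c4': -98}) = ['y0', 'x1', 'c2', 'a3', 'c4']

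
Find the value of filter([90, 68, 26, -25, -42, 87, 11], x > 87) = keep x where x > 87: 90✓, 68✗, 26✗, -25✗, -42✗, 87✗, 11✗
= [90]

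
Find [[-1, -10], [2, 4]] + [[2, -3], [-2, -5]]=[[1, -13], [0, -1]]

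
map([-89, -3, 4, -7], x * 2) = -89*2=-178, -3*2=-6, 4*2=8, -7*2=-14
= [-178, -6, 8, -14]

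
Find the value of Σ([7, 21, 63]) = 91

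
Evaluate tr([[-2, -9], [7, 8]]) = 6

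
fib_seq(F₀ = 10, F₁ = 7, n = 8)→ F_2 = F_1 + F_0 = 17
F_3 = F_2 + F_1 = 24
F_4 = F_3 + F_2 = 41
...
= [10, 7, 17, 24, 41, 65, 106, 171]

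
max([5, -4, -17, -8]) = 5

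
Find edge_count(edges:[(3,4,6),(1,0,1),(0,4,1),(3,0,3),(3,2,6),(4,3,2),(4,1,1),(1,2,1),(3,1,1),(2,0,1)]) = 10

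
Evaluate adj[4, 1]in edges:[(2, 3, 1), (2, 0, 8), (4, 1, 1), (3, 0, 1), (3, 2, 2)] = 1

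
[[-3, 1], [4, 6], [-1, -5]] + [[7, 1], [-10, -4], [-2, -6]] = [[4, 2], [-6, 2], [-3, -11]]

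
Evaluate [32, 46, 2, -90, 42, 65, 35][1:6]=[46, 2, -90, 42, 65]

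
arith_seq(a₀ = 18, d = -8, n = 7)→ [18, 10, 2, -6, -14, -22, -30]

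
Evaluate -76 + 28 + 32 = -16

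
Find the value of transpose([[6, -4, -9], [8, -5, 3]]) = [[6, 8], [-4, -5], [-9, 3]]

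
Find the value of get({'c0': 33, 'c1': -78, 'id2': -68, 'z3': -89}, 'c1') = -78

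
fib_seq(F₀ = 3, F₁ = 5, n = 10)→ F_2 = F_1 + F_0 = 8
F_3 = F_2 + F_1 = 13
F_4 = F_3 + F_2 = 21
...
= [3, 5, 8, 13, 21, 34, 55, 89, 144, 233]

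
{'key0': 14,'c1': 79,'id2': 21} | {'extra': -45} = {'key0': 14, 'c1': 79, 'id2': 21, 'extra': -45}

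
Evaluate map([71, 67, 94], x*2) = [142, 134, 188]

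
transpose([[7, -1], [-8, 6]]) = [[7, -8], [-1, 6]]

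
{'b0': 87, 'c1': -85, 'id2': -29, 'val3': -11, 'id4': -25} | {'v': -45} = {'b0': 87, 'c1': -85, 'id2': -29, 'val3': -11, 'id4': -25, 'v': -45}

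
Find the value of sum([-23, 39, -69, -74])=(-23) + 39 + (-69) + (-74)
= -127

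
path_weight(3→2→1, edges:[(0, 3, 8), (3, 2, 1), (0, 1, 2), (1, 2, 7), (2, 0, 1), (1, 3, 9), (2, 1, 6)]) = w(3→2)=1 + w(2→1)=6
= 7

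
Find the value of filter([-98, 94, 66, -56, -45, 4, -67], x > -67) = [94, 66, -56, -45, 4]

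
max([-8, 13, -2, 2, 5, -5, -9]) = 13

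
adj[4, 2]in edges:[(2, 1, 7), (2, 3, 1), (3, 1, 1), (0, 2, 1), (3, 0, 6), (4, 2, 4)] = 4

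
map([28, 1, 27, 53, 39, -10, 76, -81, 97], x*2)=[56, 2, 54, 106, 78, -20, 152, -162, 194]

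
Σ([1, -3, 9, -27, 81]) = 1 + -3 + 9 + -27 + 81
= 61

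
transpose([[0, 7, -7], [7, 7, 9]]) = [[0, 7], [7, 7], [-7, 9]]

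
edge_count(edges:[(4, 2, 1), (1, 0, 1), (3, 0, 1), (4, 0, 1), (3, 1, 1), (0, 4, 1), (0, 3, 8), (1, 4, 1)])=8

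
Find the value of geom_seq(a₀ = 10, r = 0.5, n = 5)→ [10.0, 5.0, 2.5, 1.25, 0.625]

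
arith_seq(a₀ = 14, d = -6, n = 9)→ [14, 8, 2, -4, -10, -16, -22, -28, -34]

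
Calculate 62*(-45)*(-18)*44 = 2209680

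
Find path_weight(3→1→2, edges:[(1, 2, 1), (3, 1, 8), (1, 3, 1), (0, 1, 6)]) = 9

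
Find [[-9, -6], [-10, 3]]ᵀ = [[-9, -10], [-6, 3]]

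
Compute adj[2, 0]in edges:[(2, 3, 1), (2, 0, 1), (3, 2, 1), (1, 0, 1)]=1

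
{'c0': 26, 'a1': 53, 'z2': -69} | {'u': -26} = {'c0': 26, 'a1': 53, 'z2': -69, 'u': -26}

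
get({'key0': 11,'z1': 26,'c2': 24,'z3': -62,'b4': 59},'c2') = 24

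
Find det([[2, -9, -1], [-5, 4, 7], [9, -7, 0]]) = (1)*(2)*det([[4, 7], [-7, 0]]) + (-1)*(-9)*det([[-5, 7], [9, 0]]) + (1)*(-1)*det([[-5, 4], [9, -7]])
= 98 + -567 + 1
= -468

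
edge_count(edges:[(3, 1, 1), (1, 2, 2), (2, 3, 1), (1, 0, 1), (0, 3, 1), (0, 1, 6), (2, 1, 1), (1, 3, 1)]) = 8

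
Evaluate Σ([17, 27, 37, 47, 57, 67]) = 252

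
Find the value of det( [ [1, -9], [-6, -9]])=-63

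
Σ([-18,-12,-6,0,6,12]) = (-18) + (-12) + (-6) + 0 + 6 + 12
= -18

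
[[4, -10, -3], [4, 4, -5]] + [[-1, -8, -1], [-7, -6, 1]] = [[3, -18, -4], [-3, -2, -4]]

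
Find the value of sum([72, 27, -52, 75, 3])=72 + 27 + (-52) + 75 + 3
= 125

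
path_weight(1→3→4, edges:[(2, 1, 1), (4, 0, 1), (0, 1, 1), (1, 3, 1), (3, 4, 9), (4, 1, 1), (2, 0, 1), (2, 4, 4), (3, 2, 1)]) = 10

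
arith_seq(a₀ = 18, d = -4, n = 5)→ [18, 14, 10, 6, 2]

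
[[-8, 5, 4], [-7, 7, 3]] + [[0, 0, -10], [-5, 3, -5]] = [[-8, 5, -6], [-12, 10, -2]]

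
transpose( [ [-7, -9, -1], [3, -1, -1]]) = [[-7, 3], [-9, -1], [-1, -1]]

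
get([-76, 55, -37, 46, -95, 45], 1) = 55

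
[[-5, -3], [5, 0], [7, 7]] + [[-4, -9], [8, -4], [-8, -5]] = [[-9, -12], [13, -4], [-1, 2]]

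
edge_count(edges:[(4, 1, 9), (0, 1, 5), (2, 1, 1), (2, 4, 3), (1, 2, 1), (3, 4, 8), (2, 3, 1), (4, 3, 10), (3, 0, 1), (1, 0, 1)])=10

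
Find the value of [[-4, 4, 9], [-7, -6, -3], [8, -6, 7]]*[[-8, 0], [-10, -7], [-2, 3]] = C[0][0] = (-4)*(-8) + (4)*(-10) + (9)*(-2) = -26
C[0][1] = (-4)*(0) + (4)*(-7) + (9)*(3) = -1
C[1][0] = (-7)*(-8) + (-6)*(-10) + (-3)*(-2) = 122
C[1][1] = (-7)*(0) + (-6)*(-7) + (-3)*(3) = 33
C[2][0] = (8)*(-8) + (-6)*(-10) + (7)*(-2) = -18
C[2][1] = (8)*(0) + (-6)*(-7) + (7)*(3) = 63
= [[-26, -1], [122, 33], [-18, 63]]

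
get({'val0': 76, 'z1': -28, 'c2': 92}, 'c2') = 92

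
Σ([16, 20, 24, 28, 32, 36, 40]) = 196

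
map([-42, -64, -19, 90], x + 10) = [-32, -54, -9, 100]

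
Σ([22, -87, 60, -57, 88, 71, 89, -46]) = 22 + (-87) + 60 + (-57) + 88 + 71 + 89 + (-46)
= 140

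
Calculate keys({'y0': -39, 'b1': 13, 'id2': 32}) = ['y0', 'b1', 'id2']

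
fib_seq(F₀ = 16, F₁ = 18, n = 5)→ F_2 = F_1 + F_0 = 34
F_3 = F_2 + F_1 = 52
F_4 = F_3 + F_2 = 86
= [16, 18, 34, 52, 86]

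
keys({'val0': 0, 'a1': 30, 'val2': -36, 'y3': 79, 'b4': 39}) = ['val0', 'a1', 'val2', 'y3', 'b4']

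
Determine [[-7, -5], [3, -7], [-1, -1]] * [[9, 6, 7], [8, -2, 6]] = [[-103, -32, -79], [-29, 32, -21], [-17, -4, -13]]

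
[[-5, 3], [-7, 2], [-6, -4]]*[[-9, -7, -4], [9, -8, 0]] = [[72, 11, 20], [81, 33, 28], [18, 74, 24]]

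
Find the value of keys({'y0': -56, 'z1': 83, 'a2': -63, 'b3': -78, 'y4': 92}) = ['y0', 'z1', 'a2', 'b3', 'y4']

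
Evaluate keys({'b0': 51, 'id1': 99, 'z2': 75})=['b0', 'id1', 'z2']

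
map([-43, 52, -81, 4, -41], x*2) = -43*2=-86, 52*2=104, -81*2=-162, 4*2=8, -41*2=-82
= [-86, 104, -162, 8, -82]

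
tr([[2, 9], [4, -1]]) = diagonal: 2 + (-1)
= 1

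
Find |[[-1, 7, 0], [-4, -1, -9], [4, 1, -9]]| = (1)*(-1)*det([[-1, -9], [1, -9]]) + (-1)*(7)*det([[-4, -9], [4, -9]]) + (1)*(0)*det([[-4, -1], [4, 1]])
= -18 + -504 + 0
= -522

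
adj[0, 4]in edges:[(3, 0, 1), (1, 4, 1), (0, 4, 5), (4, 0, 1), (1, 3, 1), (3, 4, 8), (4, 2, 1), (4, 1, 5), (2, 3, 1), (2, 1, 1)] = 5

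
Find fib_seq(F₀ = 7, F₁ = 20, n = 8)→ F_2 = F_1 + F_0 = 27
F_3 = F_2 + F_1 = 47
F_4 = F_3 + F_2 = 74
...
= [7, 20, 27, 47, 74, 121, 195, 316]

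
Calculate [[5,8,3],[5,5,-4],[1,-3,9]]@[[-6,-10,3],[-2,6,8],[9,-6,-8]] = C[0][0] = (5)*(-6) + (8)*(-2) + (3)*(9) = -19
C[0][1] = (5)*(-10) + (8)*(6) + (3)*(-6) = -20
C[0][2] = (5)*(3) + (8)*(8) + (3)*(-8) = 55
C[1][0] = (5)*(-6) + (5)*(-2) + (-4)*(9) = -76
C[1][1] = (5)*(-10) + (5)*(6) + (-4)*(-6) = 4
C[1][2] = (5)*(3) + (5)*(8) + (-4)*(-8) = 87
... (3 more cells)
= [[-19, -20, 55], [-76, 4, 87], [81, -82, -93]]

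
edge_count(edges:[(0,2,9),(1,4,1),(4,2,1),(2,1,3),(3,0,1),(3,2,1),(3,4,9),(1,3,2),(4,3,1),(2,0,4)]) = 10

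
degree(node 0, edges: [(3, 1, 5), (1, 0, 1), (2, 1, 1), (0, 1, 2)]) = 2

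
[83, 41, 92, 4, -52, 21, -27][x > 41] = [83, 92]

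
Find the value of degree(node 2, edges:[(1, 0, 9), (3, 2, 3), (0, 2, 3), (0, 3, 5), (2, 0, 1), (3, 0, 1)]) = incident: (3,2), (0,2), (2,0)
= 3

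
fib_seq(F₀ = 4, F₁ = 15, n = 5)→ [4, 15, 19, 34, 53]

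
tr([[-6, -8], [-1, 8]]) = 2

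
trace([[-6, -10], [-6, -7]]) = -13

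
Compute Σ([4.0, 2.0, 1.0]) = 7.0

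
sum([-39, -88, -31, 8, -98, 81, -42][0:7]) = slice → [-39, -88, -31, 8, -98, 81, -42]
(-39) + (-88) + (-31) + 8 + (-98) + 81 + (-42)
= -209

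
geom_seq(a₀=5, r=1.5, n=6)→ a_0 = 5*1.5^0 = 5.0
a_1 = 5*1.5^1 = 7.5
a_2 = 5*1.5^2 = 11.25
...
= [5.0, 7.5, 11.25, 16.875, 25.3125, 37.96875]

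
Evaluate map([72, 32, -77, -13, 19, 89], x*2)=[144, 64, -154, -26, 38, 178]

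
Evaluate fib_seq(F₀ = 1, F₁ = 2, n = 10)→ F_2 = F_1 + F_0 = 3
F_3 = F_2 + F_1 = 5
F_4 = F_3 + F_2 = 8
...
= [1, 2, 3, 5, 8, 13, 21, 34, 55, 89]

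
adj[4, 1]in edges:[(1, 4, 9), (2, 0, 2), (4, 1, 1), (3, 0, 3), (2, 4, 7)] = 1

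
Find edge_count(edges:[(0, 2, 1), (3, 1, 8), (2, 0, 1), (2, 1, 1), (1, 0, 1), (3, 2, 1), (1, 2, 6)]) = 7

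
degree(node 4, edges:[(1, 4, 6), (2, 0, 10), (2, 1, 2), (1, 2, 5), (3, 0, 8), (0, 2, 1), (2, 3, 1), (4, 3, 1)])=incident: (1,4), (4,3)
= 2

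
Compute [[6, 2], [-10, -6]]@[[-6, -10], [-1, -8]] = C[0][0] = (6)*(-6) + (2)*(-1) = -38
C[0][1] = (6)*(-10) + (2)*(-8) = -76
C[1][0] = (-10)*(-6) + (-6)*(-1) = 66
C[1][1] = (-10)*(-10) + (-6)*(-8) = 148
= [[-38, -76], [66, 148]]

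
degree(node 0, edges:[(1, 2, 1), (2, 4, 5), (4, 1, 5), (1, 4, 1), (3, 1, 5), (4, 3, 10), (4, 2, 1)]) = 0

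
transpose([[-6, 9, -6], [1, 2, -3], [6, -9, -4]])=[[-6, 1, 6], [9, 2, -9], [-6, -3, -4]]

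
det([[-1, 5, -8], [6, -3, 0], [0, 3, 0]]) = (1)*(-1)*det([[-3, 0], [3, 0]]) + (-1)*(5)*det([[6, 0], [0, 0]]) + (1)*(-8)*det([[6, -3], [0, 3]])
= 0 + 0 + -144
= -144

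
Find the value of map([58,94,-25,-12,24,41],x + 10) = 58+10=68, 94+10=104, -25+10=-15, -12+10=-2, 24+10=34, 41+10=51
= [68, 104, -15, -2, 34, 51]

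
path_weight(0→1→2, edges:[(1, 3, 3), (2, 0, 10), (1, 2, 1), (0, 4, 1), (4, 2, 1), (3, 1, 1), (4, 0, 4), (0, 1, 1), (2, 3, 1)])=2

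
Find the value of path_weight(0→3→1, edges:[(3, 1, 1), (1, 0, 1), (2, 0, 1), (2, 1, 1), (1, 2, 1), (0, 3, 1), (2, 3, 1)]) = 2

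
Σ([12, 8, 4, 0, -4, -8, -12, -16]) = -16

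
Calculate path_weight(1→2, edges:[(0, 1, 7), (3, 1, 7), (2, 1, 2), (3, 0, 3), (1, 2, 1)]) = 1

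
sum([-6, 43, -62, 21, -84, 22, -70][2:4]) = -41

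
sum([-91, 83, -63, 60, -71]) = -82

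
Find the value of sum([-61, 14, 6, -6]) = -47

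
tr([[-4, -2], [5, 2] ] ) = diagonal: (-4) + 2
= -2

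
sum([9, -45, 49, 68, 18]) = 99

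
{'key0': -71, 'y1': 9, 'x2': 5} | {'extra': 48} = {'key0': -71, 'y1': 9, 'x2': 5, 'extra': 48}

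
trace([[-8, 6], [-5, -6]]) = -14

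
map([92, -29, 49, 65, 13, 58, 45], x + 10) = 92+10=102, -29+10=-19, 49+10=59, 65+10=75, 13+10=23, 58+10=68, 45+10=55
= [102, -19, 59, 75, 23, 68, 55]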